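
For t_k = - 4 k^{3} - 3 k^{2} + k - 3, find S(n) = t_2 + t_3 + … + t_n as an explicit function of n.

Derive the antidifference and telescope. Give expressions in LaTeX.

The ratio is (4*k**3 + 15*k**2 + 17*k + 9)/(4*k**3 + 3*k**2 - k + 3).
Normal form (A,B,C) = (1, 1, k**3 + 3*k**2/4 - k/4 + 3/4).
Solve (1)·f(k+1) − (1)·f(k) = k**3 + 3*k**2/4 - k/4 + 3/4.
Degrees (0,0,3) ⇒ d ≤ 4.
Coefficient equations give f(k) = k*(k**3 - k**2 - k + 4)/4.
Get s_k = R·t_k = k*(-k**3 + k**2 + k - 4) with R(k) = B(k−1)f(k)/C(k) = k*(k**3 - k**2 - k + 4)/(4*k**3 + 3*k**2 - k + 3).
Verify: -4*k**3 - 3*k**2 + k - 3 matches t_k.
Telescope: S(n) = s_(n+1) − s_(2) = -n**4 - 3*n**3 - 2*n**2 - 3*n - 3 − (-12) = -n**4 - 3*n**3 - 2*n**2 - 3*n + 9.

S(n) = - n^{4} - 3 n^{3} - 2 n^{2} - 3 n + 9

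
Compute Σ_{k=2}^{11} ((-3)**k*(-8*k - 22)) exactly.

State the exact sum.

r(k) = 3*(-4*k - 15)/(4*k + 11) after simplifying.
A = -3, B = 1, C = k + 11/4.
Need (-3)·f(k+1) − (1)·f(k) = k + 11/4.
Degrees (0,0,1) ⇒ d ≤ 1.
Solve for f: f(k) = -(k + 2)/4 (degree 1 ≤ 1).
R(k) = B(k−1)·f(k)/C(k) = -(k + 2)/(4*k + 11); s_k = R·t_k = 2*(-3)**k*(k + 2).
Check: Δs_k = (-3)**k*(-8*k - 22). ✓
Telescoping: Σ = s_(12) − s_(2) = 14880348 − (72) = 14880276.

Σ = 14880276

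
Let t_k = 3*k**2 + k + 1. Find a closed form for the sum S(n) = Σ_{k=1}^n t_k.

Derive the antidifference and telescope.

S(n) = n*(n**2 + 2*n + 2)

Step 1: r(k) = (k + 3*(k + 1)**2 + 2)/(3*k**2 + k + 1).
Gosper form: A/B · C(k+1)/C(k) with A=1, B=1, C=k**2 + k/3 + 1/3.
Solve (1)·f(k+1) − (1)·f(k) = k**2 + k/3 + 1/3.
From deg A=0, deg B=0, deg C=2: d=3.
Match coefficients ⇒ f(k) = k*(k**2 - k + 1)/3.
So s_k = (B(k−1)f/C)·t_k = (k*(k**2 - k + 1)/(3*k**2 + k + 1))·t_k = k*(k**2 - k + 1).
Check: Δs_k = 3*k**2 + k + 1. ✓
Σ_(k=1)^n t_k = s_(n+1) − s_(1) = (n**3 + 2*n**2 + 2*n + 1) − (1), i.e. n*(n**2 + 2*n + 2).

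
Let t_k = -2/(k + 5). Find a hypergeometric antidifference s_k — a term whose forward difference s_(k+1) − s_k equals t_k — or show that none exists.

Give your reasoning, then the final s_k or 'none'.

none — t_k is not Gosper-summable

t_(k+1)/t_k = (k + 5)/(k + 6).
Take A(k)=k + 5, B(k)=k + 6, C(k)=1.
Key eq: (k + 5)·f(k+1) = (k + 5)·f(k) + (1).
Bound: deg f ≤ 0.
Write f(k) = c0. Then LHS − RHS = -1, requiring -1 = 0: contradictory. No certificate.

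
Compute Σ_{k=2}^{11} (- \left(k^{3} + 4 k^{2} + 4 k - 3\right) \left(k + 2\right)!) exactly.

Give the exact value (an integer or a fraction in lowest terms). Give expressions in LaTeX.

Σ = -12292139059176

Compute t_(k+1)/t_k: get (k**4 + 10*k**3 + 36*k**2 + 51*k + 18)/(k**3 + 4*k**2 + 4*k - 3).
Gosper form: A/B · C(k+1)/C(k) with A=k + 3, B=1, C=k**3 + 4*k**2 + 4*k - 3.
Need (k + 3)·f(k+1) − (1)·f(k) = k**3 + 4*k**2 + 4*k - 3.
deg f ≤ 2 (via 1,0,3).
Coefficient equations give f(k) = k**2 - 3.
Certificate R = B(k−1)f/C = (k**2 - 3)/(k**3 + 4*k**2 + 4*k - 3) gives s_k = -(k**2 - 3)*factorial(k + 2).
Δs = -(k**3 + 4*k**2 + 4*k - 3)*factorial(k + 2), as required.
Sum = s_(12) − s_(2); s_(12) = -12292139059200, s_(2) = -24 ⇒ -12292139059176.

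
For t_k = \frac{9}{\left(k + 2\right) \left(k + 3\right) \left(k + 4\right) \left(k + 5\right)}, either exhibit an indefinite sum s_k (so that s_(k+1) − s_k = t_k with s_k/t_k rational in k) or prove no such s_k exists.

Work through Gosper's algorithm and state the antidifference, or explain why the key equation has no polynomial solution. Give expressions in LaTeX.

r(k) = (k + 2)/(k + 6) after simplifying.
A = k + 2, B = k + 6, C = 1.
Set up (k + 2)·f(k+1) − (k + 5)·f(k) − (1) = 0.
d = 3 from the (1,1,0) case.
Coefficient equations give f(k) = k*(k**2 + 9*k + 26)/72.
R(k) = B(k−1)·f(k)/C(k) = k*(k + 5)*(k**2 + 9*k + 26)/72; s_k = R·t_k = k*(k**2 + 9*k + 26)/(8*(k + 2)*(k + 3)*(k + 4)).
s_(k+1) − s_k = 9/(k**4 + 14*k**3 + 71*k**2 + 154*k + 120) = t_k.

s_k = \frac{k \left(k^{2} + 9 k + 26\right)}{8 \left(k + 2\right) \left(k + 3\right) \left(k + 4\right)}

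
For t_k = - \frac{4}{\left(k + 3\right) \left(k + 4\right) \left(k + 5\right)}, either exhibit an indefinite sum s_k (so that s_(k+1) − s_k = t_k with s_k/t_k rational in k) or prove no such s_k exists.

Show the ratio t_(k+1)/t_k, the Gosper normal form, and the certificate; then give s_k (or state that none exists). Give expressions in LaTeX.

s_k = \frac{k \left(- k - 7\right)}{6 \left(k + 3\right) \left(k + 4\right)}

Compute t_(k+1)/t_k: get (k + 3)/(k + 6).
Factor: A=k + 3; B=k + 6; C=1.
Set up (k + 3)·f(k+1) − (k + 5)·f(k) − (1) = 0.
From deg A=1, deg B=1, deg C=0: d=2.
A polynomial solution: f(k) = k*(k + 7)/24.
Certificate R = B(k−1)f/C = k*(k + 5)*(k + 7)/24 gives s_k = k*(-k - 7)/(6*(k + 3)*(k + 4)).
Δs = -4/(k**3 + 12*k**2 + 47*k + 60), as required.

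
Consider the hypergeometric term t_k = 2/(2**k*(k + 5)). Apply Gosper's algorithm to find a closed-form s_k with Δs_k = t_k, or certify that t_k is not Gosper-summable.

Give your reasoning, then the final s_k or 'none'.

r(k) = (k + 5)/(2*(k + 6)) after simplifying.
Take A(k)=k/2 + 5/2, B(k)=k + 6, C(k)=1.
Solve (k/2 + 5/2)·f(k+1) − (k + 5)·f(k) = 1.
d = -1 from the (1,1,0) case.
Bound -1 < 0, so the key equation has no polynomial solution.

no hypergeometric antidifference exists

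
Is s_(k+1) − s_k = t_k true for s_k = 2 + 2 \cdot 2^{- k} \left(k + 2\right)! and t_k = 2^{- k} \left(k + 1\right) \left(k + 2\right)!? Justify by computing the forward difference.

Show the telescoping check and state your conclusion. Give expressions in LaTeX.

s_(k+1) = 2*2**(-k - 1)*factorial(k + 3) + 2
s_(k+1) − s_k = (k + 1)*factorial(k + 2)/2**k
(s_(k+1) − s_k) − t_k = 0

valid; difference matches t_k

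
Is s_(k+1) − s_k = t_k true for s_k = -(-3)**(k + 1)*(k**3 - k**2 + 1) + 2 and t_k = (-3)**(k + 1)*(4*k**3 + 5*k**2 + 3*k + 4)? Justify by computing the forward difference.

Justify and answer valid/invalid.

valid; difference matches t_k

s_(k+1) = (-3)**(k + 2)*(-(k + 1)**3 + (k + 1)**2 - 1) + 2
s_(k+1) − s_k = (-3)**(k + 1)*(4*k**3 + 5*k**2 + 3*k + 4)
(s_(k+1) − s_k) − t_k = 0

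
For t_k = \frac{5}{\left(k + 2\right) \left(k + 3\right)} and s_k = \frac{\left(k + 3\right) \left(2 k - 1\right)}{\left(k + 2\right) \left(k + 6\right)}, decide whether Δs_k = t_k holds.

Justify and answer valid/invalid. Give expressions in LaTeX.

s_(k+1) = (k + 4)*(2*k + 1)/((k + 3)*(k + 7))
s_(k+1) − s_k = (11*k**2 + 65*k + 111)/(k**4 + 18*k**3 + 113*k**2 + 288*k + 252)
(s_(k+1) − s_k) − t_k = 3*(2*k**2 - 33)/(k**4 + 18*k**3 + 113*k**2 + 288*k + 252)

Invalid: residual \frac{3 \left(2 k^{2} - 33\right)}{k^{4} + 18 k^{3} + 113 k^{2} + 288 k + 252} ≠ 0.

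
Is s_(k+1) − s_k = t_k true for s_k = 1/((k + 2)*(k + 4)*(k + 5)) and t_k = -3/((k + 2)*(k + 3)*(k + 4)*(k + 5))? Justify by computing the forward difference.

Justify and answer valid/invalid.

s_(k+1) = 1/((k + 3)*(k + 5)*(k + 6))
s_(k+1) − s_k = ((k + 2)*(k + 4) - (k + 3)*(k + 6))/((k + 2)*(k + 3)*(k + 4)*(k + 5)*(k + 6))
(s_(k+1) − s_k) − t_k = 8/(k**5 + 20*k**4 + 155*k**3 + 580*k**2 + 1044*k + 720)

Invalid: residual 8/(k**5 + 20*k**4 + 155*k**3 + 580*k**2 + 1044*k + 720) ≠ 0.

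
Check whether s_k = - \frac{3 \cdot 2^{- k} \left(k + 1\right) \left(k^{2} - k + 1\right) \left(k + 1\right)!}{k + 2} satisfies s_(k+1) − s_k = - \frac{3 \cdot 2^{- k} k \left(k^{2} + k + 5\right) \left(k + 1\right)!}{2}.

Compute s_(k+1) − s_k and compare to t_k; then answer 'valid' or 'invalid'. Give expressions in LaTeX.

Invalid: residual \frac{3 \cdot 2^{- k} \left(k^{4} + 3 k^{3} + 5 k^{2} + 12 k - 2\right) \left(k + 1\right)!}{2 \left(k + 2\right) \left(k + 3\right)} ≠ 0.

s_(k+1) = -3*(k + 2)*(k**2 + k + 1)*factorial(k + 2)/(2*2**k*(k + 3))
s_(k+1) − s_k = -3*(k**5 + 5*k**4 + 13*k**3 + 26*k**2 + 18*k + 2)*factorial(k + 1)/(2*2**k*(k + 2)*(k + 3))
(s_(k+1) − s_k) − t_k = 3*(k**4 + 3*k**3 + 5*k**2 + 12*k - 2)*factorial(k + 1)/(2*2**k*(k + 2)*(k + 3))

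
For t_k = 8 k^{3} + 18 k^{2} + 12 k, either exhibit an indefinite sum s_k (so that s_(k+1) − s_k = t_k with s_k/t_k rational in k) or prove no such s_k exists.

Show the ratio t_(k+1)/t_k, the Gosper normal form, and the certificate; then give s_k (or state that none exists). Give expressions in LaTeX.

s_k = k \left(2 k^{3} + 2 k^{2} - k - 3\right)

Compute t_(k+1)/t_k: get (4*k**3 + 21*k**2 + 36*k + 19)/(k*(4*k**2 + 9*k + 6)).
A = 1, B = 1, C = k**3 + 9*k**2/4 + 3*k/2.
f must satisfy (1)·f(k+1) − (1)·f(k) = k**3 + 9*k**2/4 + 3*k/2.
Degrees (0,0,3) ⇒ d ≤ 4.
Coefficient equations give f(k) = k*(k - 1)*(2*k**2 + 4*k + 3)/8.
So s_k = (B(k−1)f/C)·t_k = ((k - 1)*(2*k**2 + 4*k + 3)/(2*(4*k**2 + 9*k + 6)))·t_k = k*(2*k**3 + 2*k**2 - k - 3).
Δs = 2*k*(4*k**2 + 9*k + 6), as required.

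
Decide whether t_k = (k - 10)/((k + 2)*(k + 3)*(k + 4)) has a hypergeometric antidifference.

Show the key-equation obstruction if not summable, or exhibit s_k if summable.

Yes. s_k = k*(-2*k - 13)/(3*(k + 2)*(k + 3)).

Ratio r(k) = (k - 9)*(k + 2)/((k - 10)*(k + 5)).
Factor: A=k + 2; B=k + 5; C=k - 10.
Need (k + 2)·f(k+1) − (k + 4)·f(k) = k - 10.
From deg A=1, deg B=1, deg C=1: d=2.
Solve for f: f(k) = -k*(2*k + 13)/3 (degree 2 ≤ 2).
R(k) = B(k−1)·f(k)/C(k) = -k*(k + 4)*(2*k + 13)/(3*(k - 10)); s_k = R·t_k = k*(-2*k - 13)/(3*(k + 2)*(k + 3)).
Δs = (k - 10)/(k**3 + 9*k**2 + 26*k + 24), as required.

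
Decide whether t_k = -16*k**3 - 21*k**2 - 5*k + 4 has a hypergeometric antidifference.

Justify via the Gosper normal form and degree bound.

Yes. s_k = k*(-4*k**3 + k**2 + 4*k + 3).

The ratio is (16*k**3 + 69*k**2 + 95*k + 38)/(16*k**3 + 21*k**2 + 5*k - 4).
Gosper form: A/B · C(k+1)/C(k) with A=1, B=1, C=k**3 + 21*k**2/16 + 5*k/16 - 1/4.
Need (1)·f(k+1) − (1)·f(k) = k**3 + 21*k**2/16 + 5*k/16 - 1/4.
Bound: deg f ≤ 4.
Coefficient equations give f(k) = k*(4*k**3 - k**2 - 4*k - 3)/16.
So s_k = (B(k−1)f/C)·t_k = (k*(4*k**3 - k**2 - 4*k - 3)/(16*k**3 + 21*k**2 + 5*k - 4))·t_k = k*(-4*k**3 + k**2 + 4*k + 3).
s_(k+1) − s_k = -16*k**3 - 21*k**2 - 5*k + 4 = t_k.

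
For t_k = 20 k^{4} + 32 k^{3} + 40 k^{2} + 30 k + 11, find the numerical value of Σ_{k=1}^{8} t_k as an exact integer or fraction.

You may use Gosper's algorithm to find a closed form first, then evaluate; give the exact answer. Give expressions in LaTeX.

Σ = 226240

The ratio is (20*k**4 + 112*k**3 + 256*k**2 + 286*k + 133)/(20*k**4 + 32*k**3 + 40*k**2 + 30*k + 11).
Take A(k)=1, B(k)=1, C(k)=k**4 + 8*k**3/5 + 2*k**2 + 3*k/2 + 11/20.
f must satisfy (1)·f(k+1) − (1)·f(k) = k**4 + 8*k**3/5 + 2*k**2 + 3*k/2 + 11/20.
deg f ≤ 5 (via 0,0,4).
A polynomial solution: f(k) = k*(4*k**4 - 2*k**3 + 4*k**2 + 3*k + 2)/20.
Certificate R = B(k−1)f/C = k*(4*k**4 - 2*k**3 + 4*k**2 + 3*k + 2)/(20*k**4 + 32*k**3 + 40*k**2 + 30*k + 11) gives s_k = k*(4*k**4 - 2*k**3 + 4*k**2 + 3*k + 2).
Δs = 20*k**4 + 32*k**3 + 40*k**2 + 30*k + 11, as required.
Evaluate s at k=9 and k=1: 226251 and 11; difference 226240.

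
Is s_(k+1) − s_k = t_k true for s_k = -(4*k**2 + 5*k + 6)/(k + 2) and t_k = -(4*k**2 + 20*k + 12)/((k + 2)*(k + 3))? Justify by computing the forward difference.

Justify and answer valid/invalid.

s_(k+1) = (-4*k**2 - 13*k - 15)/(k + 3)
s_(k+1) − s_k = 4*(-k**2 - 5*k - 3)/(k**2 + 5*k + 6)
(s_(k+1) − s_k) − t_k = 0

Valid: the claim telescopes to t_k.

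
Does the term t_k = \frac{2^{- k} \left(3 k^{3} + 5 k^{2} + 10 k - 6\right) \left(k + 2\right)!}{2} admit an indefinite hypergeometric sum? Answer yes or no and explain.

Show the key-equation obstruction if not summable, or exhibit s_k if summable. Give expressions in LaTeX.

Yes. s_k = 2^{- k} \left(3 k^{2} - 4 k - 3\right) \left(k + 2\right)!.

Ratio r(k) = (3*k**4 + 23*k**3 + 71*k**2 + 99*k + 36)/(2*(3*k**3 + 5*k**2 + 10*k - 6)).
A = k/2 + 3/2, B = 1, C = k**3 + 5*k**2/3 + 10*k/3 - 2.
f must satisfy (k/2 + 3/2)·f(k+1) − (1)·f(k) = k**3 + 5*k**2/3 + 10*k/3 - 2.
d = 2 from the (1,0,3) case.
Coefficient equations give f(k) = 2*(3*k**2 - 4*k - 3)/3.
Then R = B(k−1)f/C = 2*(3*k**2 - 4*k - 3)/(3*k**3 + 5*k**2 + 10*k - 6), so s_k = R(k)·t_k = (3*k**2 - 4*k - 3)*factorial(k + 2)/2**k.
Δs = (3*k**3 + 5*k**2 + 10*k - 6)*factorial(k + 2)/(2*2**k), as required.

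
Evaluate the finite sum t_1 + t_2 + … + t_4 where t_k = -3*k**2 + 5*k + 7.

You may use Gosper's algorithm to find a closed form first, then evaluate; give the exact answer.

Σ = -12

r(k) = (3*k**2 + k - 9)/(3*k**2 - 5*k - 7) after simplifying.
A = 1, B = 1, C = k**2 - 5*k/3 - 7/3.
Set up (1)·f(k+1) − (1)·f(k) − (k**2 - 5*k/3 - 7/3) = 0.
From deg A=0, deg B=0, deg C=2: d=3.
Coefficient equations give f(k) = k*(k**2 - 4*k - 4)/3.
Get s_k = R·t_k = k*(-k**2 + 4*k + 4) with R(k) = B(k−1)f(k)/C(k) = k*(k**2 - 4*k - 4)/(3*k**2 - 5*k - 7).
Check: Δs_k = -3*k**2 + 5*k + 7. ✓
Σ_(k=1)^(4) t_k = s_(5) − s_(1) = -5 − (7) = -12.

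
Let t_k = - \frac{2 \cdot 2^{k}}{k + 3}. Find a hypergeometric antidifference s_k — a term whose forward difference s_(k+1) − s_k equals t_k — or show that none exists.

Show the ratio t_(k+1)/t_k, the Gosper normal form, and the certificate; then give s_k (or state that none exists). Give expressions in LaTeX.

The ratio is 2*(k + 3)/(k + 4).
A = 2*k + 6, B = k + 4, C = 1.
Key eq: (2*k + 6)·f(k+1) = (k + 3)·f(k) + (1).
deg f ≤ -1 (via 1,1,0).
Negative degree bound (-1): no f exists, t_k not Gosper-summable.

none — t_k is not Gosper-summable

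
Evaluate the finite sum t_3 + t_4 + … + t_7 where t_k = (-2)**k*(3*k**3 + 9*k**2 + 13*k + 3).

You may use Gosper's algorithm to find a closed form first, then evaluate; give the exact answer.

Σ = -149552

The ratio is 2*(-3*k**3 - 18*k**2 - 40*k - 28)/(3*k**3 + 9*k**2 + 13*k + 3).
A = -2, B = 1, C = k**3 + 3*k**2 + 13*k/3 + 1.
Key eq: (-2)·f(k+1) = (1)·f(k) + (k**3 + 3*k**2 + 13*k/3 + 1).
Bound: deg f ≤ 3.
Solving with deg f ≤ 3: f(k) = -(k**3 + k**2 + k - 1)/3.
Certificate R = B(k−1)f/C = -(k**3 + k**2 + k - 1)/(3*k**3 + 9*k**2 + 13*k + 3) gives s_k = (-2)**k*(-k**3 - k**2 - k + 1).
Δs = (-2)**k*(3*k**3 + 9*k**2 + 13*k + 3), as required.
Evaluate s at k=8 and k=3: -149248 and 304; difference -149552.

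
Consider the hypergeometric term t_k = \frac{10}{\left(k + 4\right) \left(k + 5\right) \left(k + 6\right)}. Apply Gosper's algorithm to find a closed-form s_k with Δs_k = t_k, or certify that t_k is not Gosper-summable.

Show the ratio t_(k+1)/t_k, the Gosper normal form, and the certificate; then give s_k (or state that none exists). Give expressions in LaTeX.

s_k = \frac{k \left(k + 9\right)}{4 \left(k + 4\right) \left(k + 5\right)}

Compute t_(k+1)/t_k: get (k + 4)/(k + 7).
A = k + 4, B = k + 7, C = 1.
Solve (k + 4)·f(k+1) − (k + 6)·f(k) = 1.
From deg A=1, deg B=1, deg C=0: d=2.
Coefficient equations give f(k) = k*(k + 9)/40.
Then R = B(k−1)f/C = k*(k + 6)*(k + 9)/40, so s_k = R(k)·t_k = k*(k + 9)/(4*(k + 4)*(k + 5)).
Check: Δs_k = 10/(k**3 + 15*k**2 + 74*k + 120). ✓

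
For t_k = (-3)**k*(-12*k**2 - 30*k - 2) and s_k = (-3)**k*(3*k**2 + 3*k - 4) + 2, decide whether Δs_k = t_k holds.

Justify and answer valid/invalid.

Valid: the claim telescopes to t_k.

s_(k+1) = (-3)**(k + 1)*(3*k + 3*(k + 1)**2 - 1) + 2
s_(k+1) − s_k = (-3)**k*(-12*k**2 - 30*k - 2)
(s_(k+1) − s_k) − t_k = 0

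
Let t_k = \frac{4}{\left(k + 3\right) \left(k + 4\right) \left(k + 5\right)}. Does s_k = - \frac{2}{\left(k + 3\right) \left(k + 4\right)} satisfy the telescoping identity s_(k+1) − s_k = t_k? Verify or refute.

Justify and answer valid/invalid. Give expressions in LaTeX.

s_(k+1) = -2/((k + 4)*(k + 5))
s_(k+1) − s_k = 4/(k**3 + 12*k**2 + 47*k + 60)
(s_(k+1) − s_k) − t_k = 0

valid; difference matches t_k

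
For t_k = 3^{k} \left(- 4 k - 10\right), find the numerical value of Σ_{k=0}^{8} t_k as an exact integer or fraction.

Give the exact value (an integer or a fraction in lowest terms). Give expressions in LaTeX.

The ratio is 3*(2*k + 7)/(2*k + 5).
Gosper form: A/B · C(k+1)/C(k) with A=3, B=1, C=k + 5/2.
Set up (3)·f(k+1) − (1)·f(k) − (k + 5/2) = 0.
Degrees (0,0,1) ⇒ d ≤ 1.
Solve for f: f(k) = (k + 1)/2 (degree 1 ≤ 1).
R(k) = B(k−1)·f(k)/C(k) = (k + 1)/(2*k + 5); s_k = R·t_k = -2*3**k*(k + 1).
Check: Δs_k = 3**k*(-4*k - 10). ✓
Telescoping: Σ = s_(9) − s_(0) = -393660 − (-2) = -393658.

Σ = -393658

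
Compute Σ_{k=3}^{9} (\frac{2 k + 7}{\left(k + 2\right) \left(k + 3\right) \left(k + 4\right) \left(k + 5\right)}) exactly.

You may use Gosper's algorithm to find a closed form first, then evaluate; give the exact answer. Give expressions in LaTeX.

Step 1: r(k) = (k + 2)*(2*k + 9)/((k + 6)*(2*k + 7)).
Normal form (A,B,C) = (k + 2, k + 6, k + 7/2).
f must satisfy (k + 2)·f(k+1) − (k + 5)·f(k) = k + 7/2.
Degrees (1,1,1) ⇒ d ≤ 3.
A polynomial solution: f(k) = k*(k + 3)*(k + 6)/16.
Certificate R = B(k−1)f/C = k*(k + 3)*(k + 5)*(k + 6)/(8*(2*k + 7)) gives s_k = k*(k + 6)/(8*(k**2 + 6*k + 8)).
Δs = (2*k + 7)/(k**4 + 14*k**3 + 71*k**2 + 154*k + 120), as required.
Evaluate s at k=10 and k=3: 5/42 and 27/280; difference 19/840.

Σ = 19/840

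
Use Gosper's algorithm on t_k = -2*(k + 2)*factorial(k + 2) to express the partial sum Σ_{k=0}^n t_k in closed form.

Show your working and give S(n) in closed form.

Step 1: r(k) = (k + 3)**2/(k + 2).
Normal form (A,B,C) = (k + 3, 1, k + 2).
Set up (k + 3)·f(k+1) − (1)·f(k) − (k + 2) = 0.
deg f ≤ 0 (via 1,0,1).
A polynomial solution: f(k) = 1.
Certificate R = B(k−1)f/C = 1/(k + 2) gives s_k = -2*factorial(k + 2).
s_(k+1) − s_k = -2*(k + 2)*factorial(k + 2) = t_k.
Evaluate: s_(n+1) = -2*factorial(n + 3); subtract s_(0) = -4 ⇒ S(n) = 4 - 2*factorial(n + 3).

S(n) = 4 - 2*factorial(n + 3)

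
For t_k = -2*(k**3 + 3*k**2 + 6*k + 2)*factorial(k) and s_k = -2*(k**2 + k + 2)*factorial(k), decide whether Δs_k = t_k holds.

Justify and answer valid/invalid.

s_(k+1) = -2*(k**2 + 3*k + 4)*factorial(k + 1)
s_(k+1) − s_k = -2*(k**3 + 3*k**2 + 6*k + 2)*factorial(k)
(s_(k+1) − s_k) − t_k = 0

valid (s_(k+1) − s_k reduces to t_k)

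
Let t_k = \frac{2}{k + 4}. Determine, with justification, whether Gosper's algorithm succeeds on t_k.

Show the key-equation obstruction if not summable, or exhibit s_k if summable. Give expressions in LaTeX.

No; the coefficient equations for f are inconsistent.

Ratio r(k) = (k + 4)/(k + 5).
Factor: A=k + 4; B=k + 5; C=1.
f must satisfy (k + 4)·f(k+1) − (k + 4)·f(k) = 1.
Degrees (1,1,0) ⇒ d ≤ 0.
Write f(k) = c0. Then LHS − RHS = -1, requiring -1 = 0: contradictory. No certificate.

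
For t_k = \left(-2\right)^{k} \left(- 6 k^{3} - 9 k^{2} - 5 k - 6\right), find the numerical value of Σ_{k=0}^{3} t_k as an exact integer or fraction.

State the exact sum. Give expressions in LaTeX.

Σ = 1758

The ratio is 2*(-6*k**3 - 27*k**2 - 41*k - 26)/(6*k**3 + 9*k**2 + 5*k + 6).
Gosper form: A/B · C(k+1)/C(k) with A=-2, B=1, C=k**3 + 3*k**2/2 + 5*k/6 + 1.
Solve (-2)·f(k+1) − (1)·f(k) = k**3 + 3*k**2/2 + 5*k/6 + 1.
d = 3 from the (0,0,3) case.
Solve for f: f(k) = -(k + 1)*(2*k**2 - 3*k + 2)/6 (degree 3 ≤ 3).
Get s_k = R·t_k = (-2)**k*(2*k**3 - k**2 - k + 2) with R(k) = B(k−1)f(k)/C(k) = -(k + 1)*(2*k**2 - 3*k + 2)/(6*k**3 + 9*k**2 + 5*k + 6).
Δs = (-2)**k*(-6*k**3 - 9*k**2 - 5*k - 6), as required.
Sum = s_(4) − s_(0); s_(4) = 1760, s_(0) = 2 ⇒ 1758.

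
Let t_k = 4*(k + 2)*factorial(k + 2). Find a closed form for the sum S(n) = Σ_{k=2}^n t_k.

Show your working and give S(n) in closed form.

The ratio is (k + 3)**2/(k + 2).
Take A(k)=k + 3, B(k)=1, C(k)=k + 2.
Solve (k + 3)·f(k+1) − (1)·f(k) = k + 2.
d = 0 from the (1,0,1) case.
Match coefficients ⇒ f(k) = 1.
So s_k = (B(k−1)f/C)·t_k = (1/(k + 2))·t_k = 4*factorial(k + 2).
Check: Δs_k = 4*(k + 2)*factorial(k + 2). ✓
Evaluate: s_(n+1) = 4*factorial(n + 3); subtract s_(2) = 96 ⇒ S(n) = 4*factorial(n + 3) - 96.

S(n) = 4*factorial(n + 3) - 96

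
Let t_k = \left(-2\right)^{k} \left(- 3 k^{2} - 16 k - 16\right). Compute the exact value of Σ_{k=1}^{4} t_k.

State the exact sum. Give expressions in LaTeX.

Σ = -1490

Compute t_(k+1)/t_k: get 2*(-3*k**2 - 22*k - 35)/(3*k**2 + 16*k + 16).
Gosper form: A/B · C(k+1)/C(k) with A=-2, B=1, C=k**2 + 16*k/3 + 16/3.
Set up (-2)·f(k+1) − (1)·f(k) − (k**2 + 16*k/3 + 16/3) = 0.
d = 2 from the (0,0,2) case.
Solving with deg f ≤ 2: f(k) = -(k**2 + 4*k + 2)/3.
So s_k = (B(k−1)f/C)·t_k = (-(k**2 + 4*k + 2)/((k + 4)*(3*k + 4)))·t_k = (-2)**k*(k**2 + 4*k + 2).
Verify: (-2)**k*(-3*k**2 - 16*k - 16) matches t_k.
Σ_(k=1)^(4) t_k = s_(5) − s_(1) = -1504 − (-14) = -1490.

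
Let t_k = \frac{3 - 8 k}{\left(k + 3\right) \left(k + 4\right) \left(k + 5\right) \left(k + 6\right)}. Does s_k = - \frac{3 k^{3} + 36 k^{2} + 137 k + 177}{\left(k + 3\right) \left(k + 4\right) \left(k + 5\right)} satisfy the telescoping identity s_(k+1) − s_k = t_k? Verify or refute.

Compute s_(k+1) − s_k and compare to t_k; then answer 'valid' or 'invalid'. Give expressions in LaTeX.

s_(k+1) = (-137*k - 3*(k + 1)**3 - 36*(k + 1)**2 - 314)/((k + 4)*(k + 5)*(k + 6))
s_(k+1) − s_k = (3 - 8*k)/(k**4 + 18*k**3 + 119*k**2 + 342*k + 360)
(s_(k+1) − s_k) − t_k = 0

Valid: the claim telescopes to t_k.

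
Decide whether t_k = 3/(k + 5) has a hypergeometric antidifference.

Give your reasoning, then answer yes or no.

No — key equation has no polynomial f.

Step 1: r(k) = (k + 5)/(k + 6).
Normal form (A,B,C) = (k + 5, k + 6, 1).
Key eq: (k + 5)·f(k+1) = (k + 5)·f(k) + (1).
d = 0 from the (1,1,0) case.
Write f(k) = c0. Then LHS − RHS = -1, requiring -1 = 0: contradictory. No certificate.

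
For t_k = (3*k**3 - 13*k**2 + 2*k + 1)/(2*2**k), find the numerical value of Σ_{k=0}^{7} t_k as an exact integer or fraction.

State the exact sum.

Σ = -539/256

Compute t_(k+1)/t_k: get (3*k**3 - 4*k**2 - 15*k - 7)/(2*(3*k**3 - 13*k**2 + 2*k + 1)).
A = 1/2, B = 1, C = k**3 - 13*k**2/3 + 2*k/3 + 1/3.
Solve (1/2)·f(k+1) − (1)·f(k) = k**3 - 13*k**2/3 + 2*k/3 + 1/3.
From deg A=0, deg B=0, deg C=3: d=3.
Coefficient equations give f(k) = -2*(3*k**3 - 4*k**2 + 3*k + 3)/3.
Certificate R = B(k−1)f/C = -2*(3*k**3 - 4*k**2 + 3*k + 3)/(3*k**3 - 13*k**2 + 2*k + 1) gives s_k = (-3*k**3 + 4*k**2 - 3*k - 3)/2**k.
Δs = (3*k**3 - 13*k**2 + 2*k + 1)/(2*2**k), as required.
Telescoping: Σ = s_(8) − s_(0) = -1307/256 − (-3) = -539/256.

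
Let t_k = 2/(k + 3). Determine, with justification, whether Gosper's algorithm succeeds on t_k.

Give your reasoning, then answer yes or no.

Compute t_(k+1)/t_k: get (k + 3)/(k + 4).
Normal form (A,B,C) = (k + 3, k + 4, 1).
Set up (k + 3)·f(k+1) − (k + 3)·f(k) − (1) = 0.
Bound: deg f ≤ 0.
Generic f = c0 gives residual -1; -1 = 0 cannot hold, so t_k is not Gosper-summable.

No — the linear system for f has no solution.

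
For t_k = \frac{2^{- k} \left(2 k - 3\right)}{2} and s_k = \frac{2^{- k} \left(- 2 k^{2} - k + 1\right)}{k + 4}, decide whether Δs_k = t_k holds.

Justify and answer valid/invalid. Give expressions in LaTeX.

s_(k+1) = (-k - 2*(k + 1)**2)/(2*2**k*(k + 5))
s_(k+1) − s_k = (2*k**3 + 9*k**2 - 14*k - 18)/(2*2**k*(k**2 + 9*k + 20))
(s_(k+1) − s_k) − t_k = 3*(-2*k**2 - 9*k + 14)/(2*2**k*(k**2 + 9*k + 20))

Invalid: residual \frac{3 \cdot 2^{- k} \left(- 2 k^{2} - 9 k + 14\right)}{2 \left(k^{2} + 9 k + 20\right)} ≠ 0.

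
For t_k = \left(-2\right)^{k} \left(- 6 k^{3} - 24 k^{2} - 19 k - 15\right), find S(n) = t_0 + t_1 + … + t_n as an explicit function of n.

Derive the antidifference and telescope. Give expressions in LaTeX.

Ratio r(k) = 2*(-6*k**3 - 42*k**2 - 85*k - 64)/(6*k**3 + 24*k**2 + 19*k + 15).
Normal form (A,B,C) = (-2, 1, k**3 + 4*k**2 + 19*k/6 + 5/2).
f must satisfy (-2)·f(k+1) − (1)·f(k) = k**3 + 4*k**2 + 19*k/6 + 5/2.
Bound: deg f ≤ 3.
Solve for f: f(k) = -(2*k**3 + 4*k**2 - 3*k + 3)/6 (degree 3 ≤ 3).
So s_k = (B(k−1)f/C)·t_k = (-(2*k**3 + 4*k**2 - 3*k + 3)/(6*k**3 + 24*k**2 + 19*k + 15))·t_k = (-2)**k*(2*k**3 + 4*k**2 - 3*k + 3).
s_(k+1) − s_k = (-2)**k*(-6*k**3 - 24*k**2 - 19*k - 15) = t_k.
Σ_(k=0)^n t_k = s_(n+1) − s_(0) = ((-2)**(n + 1)*(2*n**3 + 10*n**2 + 11*n + 6)) − (3), i.e. -4*(-2)**n*n**3 - 20*(-2)**n*n**2 - 22*(-2)**n*n - 12*(-2)**n - 3.

S(n) = - 4 \left(-2\right)^{n} n^{3} - 20 \left(-2\right)^{n} n^{2} - 22 \left(-2\right)^{n} n - 12 \left(-2\right)^{n} - 3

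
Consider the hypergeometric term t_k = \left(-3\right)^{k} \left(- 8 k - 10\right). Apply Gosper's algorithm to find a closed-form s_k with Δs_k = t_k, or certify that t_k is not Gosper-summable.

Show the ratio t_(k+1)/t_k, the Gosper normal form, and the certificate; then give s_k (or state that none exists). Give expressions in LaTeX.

The ratio is 3*(-4*k - 9)/(4*k + 5).
A = -3, B = 1, C = k + 5/4.
Key eq: (-3)·f(k+1) = (1)·f(k) + (k + 5/4).
deg f ≤ 1 (via 0,0,1).
Solve for f: f(k) = -(2*k + 1)/8 (degree 1 ≤ 1).
R(k) = B(k−1)·f(k)/C(k) = -(2*k + 1)/(2*(4*k + 5)); s_k = R·t_k = (-3)**k*(2*k + 1).
s_(k+1) − s_k = (-3)**k*(-8*k - 10) = t_k.

s_k = \left(-3\right)^{k} \left(2 k + 1\right)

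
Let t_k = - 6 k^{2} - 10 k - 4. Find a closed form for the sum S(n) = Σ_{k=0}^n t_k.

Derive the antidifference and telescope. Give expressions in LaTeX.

Compute t_(k+1)/t_k: get (3*k**2 + 11*k + 10)/(3*k**2 + 5*k + 2).
Factor: A=1; B=1; C=k**2 + 5*k/3 + 2/3.
f must satisfy (1)·f(k+1) − (1)·f(k) = k**2 + 5*k/3 + 2/3.
d = 3 from the (0,0,2) case.
A polynomial solution: f(k) = k**2*(k + 1)/3.
Get s_k = R·t_k = 2*k**2*(-k - 1) with R(k) = B(k−1)f(k)/C(k) = k**2/(3*k + 2).
Check: Δs_k = -6*k**2 - 10*k - 4. ✓
s_(n+1) = -2*n**3 - 8*n**2 - 10*n - 4 and s_(0) = 0, so S(n) = -2*n**3 - 8*n**2 - 10*n - 4.

S(n) = - 2 n^{3} - 8 n^{2} - 10 n - 4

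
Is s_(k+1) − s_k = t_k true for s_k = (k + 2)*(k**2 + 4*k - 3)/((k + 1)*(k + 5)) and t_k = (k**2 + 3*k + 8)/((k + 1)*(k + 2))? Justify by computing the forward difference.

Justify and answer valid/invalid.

Invalid: residual 6*(-k**2 - 9*k - 23)/(k**4 + 14*k**3 + 65*k**2 + 112*k + 60) ≠ 0.

s_(k+1) = (k + 3)*(4*k + (k + 1)**2 + 1)/((k + 2)*(k + 6))
s_(k+1) − s_k = (k**4 + 14*k**3 + 65*k**2 + 124*k + 102)/(k**4 + 14*k**3 + 65*k**2 + 112*k + 60)
(s_(k+1) − s_k) − t_k = 6*(-k**2 - 9*k - 23)/(k**4 + 14*k**3 + 65*k**2 + 112*k + 60)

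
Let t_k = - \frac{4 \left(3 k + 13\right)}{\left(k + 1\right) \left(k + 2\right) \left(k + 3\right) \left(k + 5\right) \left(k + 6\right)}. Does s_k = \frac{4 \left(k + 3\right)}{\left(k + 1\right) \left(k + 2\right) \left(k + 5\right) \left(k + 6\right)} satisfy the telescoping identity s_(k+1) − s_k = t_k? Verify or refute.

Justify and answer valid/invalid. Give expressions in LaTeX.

Invalid: residual \frac{48 \left(k + 4\right)}{k^{6} + 24 k^{5} + 226 k^{4} + 1056 k^{3} + 2545 k^{2} + 2952 k + 1260} ≠ 0.

s_(k+1) = 4*(k + 4)/((k + 2)*(k + 3)*(k + 6)*(k + 7))
s_(k+1) − s_k = 4*(-3*k**2 - 22*k - 43)/(k**6 + 24*k**5 + 226*k**4 + 1056*k**3 + 2545*k**2 + 2952*k + 1260)
(s_(k+1) − s_k) − t_k = 48*(k + 4)/(k**6 + 24*k**5 + 226*k**4 + 1056*k**3 + 2545*k**2 + 2952*k + 1260)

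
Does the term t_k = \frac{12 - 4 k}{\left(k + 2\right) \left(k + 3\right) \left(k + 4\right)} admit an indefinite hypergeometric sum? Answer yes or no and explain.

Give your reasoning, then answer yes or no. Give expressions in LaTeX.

Yes. s_k = \frac{k \left(k + 17\right)}{3 \left(k + 2\right) \left(k + 3\right)}.

Compute t_(k+1)/t_k: get (k - 2)*(k + 2)/((k - 3)*(k + 5)).
Gosper form: A/B · C(k+1)/C(k) with A=k + 2, B=k + 5, C=k - 3.
f must satisfy (k + 2)·f(k+1) − (k + 4)·f(k) = k - 3.
Degrees (1,1,1) ⇒ d ≤ 2.
Solving with deg f ≤ 2: f(k) = -k*(k + 17)/12.
Certificate R = B(k−1)f/C = -k*(k + 4)*(k + 17)/(12*(k - 3)) gives s_k = k*(k + 17)/(3*(k + 2)*(k + 3)).
Δs = 4*(3 - k)/(k**3 + 9*k**2 + 26*k + 24), as required.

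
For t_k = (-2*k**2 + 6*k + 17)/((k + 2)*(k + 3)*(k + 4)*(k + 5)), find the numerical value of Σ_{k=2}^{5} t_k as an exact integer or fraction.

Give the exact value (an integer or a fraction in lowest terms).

Step 1: r(k) = (k + 2)*(6*k - 2*(k + 1)**2 + 23)/((k + 6)*(-2*k**2 + 6*k + 17)).
Take A(k)=k + 2, B(k)=k + 6, C(k)=k**2 - 3*k - 17/2.
Key eq: (k + 2)·f(k+1) = (k + 5)·f(k) + (k**2 - 3*k - 17/2).
From deg A=1, deg B=1, deg C=2: d=3.
Solving with deg f ≤ 3: f(k) = -k*(k**2 + 25*k + 42)/16.
Get s_k = R·t_k = k*(k**2 + 25*k + 42)/(8*(k + 2)*(k + 3)*(k + 4)) with R(k) = B(k−1)f(k)/C(k) = -k*(k + 5)*(k**2 + 25*k + 42)/(8*(2*k**2 - 6*k - 17)).
Δs = (-2*k**2 + 6*k + 17)/(k**4 + 14*k**3 + 71*k**2 + 154*k + 120), as required.
Telescoping: Σ = s_(6) − s_(2) = 19/80 − (1/5) = 3/80.

Σ = 3/80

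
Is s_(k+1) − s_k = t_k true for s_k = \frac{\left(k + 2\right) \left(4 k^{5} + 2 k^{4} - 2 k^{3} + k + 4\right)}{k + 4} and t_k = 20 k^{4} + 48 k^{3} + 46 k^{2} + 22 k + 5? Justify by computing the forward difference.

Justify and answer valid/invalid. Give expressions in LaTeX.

Invalid: residual \frac{4 \left(- 8 k^{5} - 63 k^{4} - 120 k^{3} - 103 k^{2} - 46 k - 8\right)}{k^{2} + 9 k + 20} ≠ 0.

s_(k+1) = (k + 3)*(k + 4*(k + 1)**5 + 2*(k + 1)**4 - 2*(k + 1)**3 + 5)/(k + 5)
s_(k+1) − s_k = (20*k**6 + 196*k**5 + 626*k**4 + 916*k**3 + 711*k**2 + 301*k + 68)/(k**2 + 9*k + 20)
(s_(k+1) − s_k) − t_k = 4*(-8*k**5 - 63*k**4 - 120*k**3 - 103*k**2 - 46*k - 8)/(k**2 + 9*k + 20)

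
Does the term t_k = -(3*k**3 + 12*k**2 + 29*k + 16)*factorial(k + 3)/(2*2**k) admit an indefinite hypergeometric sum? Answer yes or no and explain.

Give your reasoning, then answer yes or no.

Step 1: r(k) = (3*k**4 + 33*k**3 + 146*k**2 + 308*k + 240)/(2*(3*k**3 + 12*k**2 + 29*k + 16)).
Take A(k)=k/2 + 2, B(k)=1, C(k)=k**3 + 4*k**2 + 29*k/3 + 16/3.
Set up (k/2 + 2)·f(k+1) − (1)·f(k) − (k**3 + 4*k**2 + 29*k/3 + 16/3) = 0.
From deg A=1, deg B=0, deg C=3: d=2.
A polynomial solution: f(k) = 2*(3*k**2 + 2)/3.
Then R = B(k−1)f/C = 2*(3*k**2 + 2)/(3*k**3 + 12*k**2 + 29*k + 16), so s_k = R(k)·t_k = -(3*k**2 + 2)*factorial(k + 3)/2**k.
Δs = -(3*k**3 + 12*k**2 + 29*k + 16)*factorial(k + 3)/(2*2**k), as required.

Yes. s_k = -(3*k**2 + 2)*factorial(k + 3)/2**k.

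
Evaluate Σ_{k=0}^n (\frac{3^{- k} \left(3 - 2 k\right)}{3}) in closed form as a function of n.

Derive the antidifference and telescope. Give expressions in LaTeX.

S(n) = 1 + \frac{3^{- n} n}{3}

Ratio r(k) = (2*k - 1)/(3*(2*k - 3)).
So A=1/3 and B=1, with C=k - 3/2.
Set up (1/3)·f(k+1) − (1)·f(k) − (k - 3/2) = 0.
Bound: deg f ≤ 1.
Solving with deg f ≤ 1: f(k) = -3*(k - 1)/2.
Then R = B(k−1)f/C = -3*(k - 1)/(2*k - 3), so s_k = R(k)·t_k = (k - 1)/3**k.
Δs = (3 - 2*k)/(3*3**k), as required.
Telescope: S(n) = s_(n+1) − s_(0) = 3**(-n - 1)*n − (-1) = 1 + n/(3*3**n).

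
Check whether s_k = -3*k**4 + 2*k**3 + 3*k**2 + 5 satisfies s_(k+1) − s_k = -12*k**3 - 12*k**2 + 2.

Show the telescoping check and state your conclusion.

s_(k+1) = -3*k**4 - 10*k**3 - 9*k**2 + 7
s_(k+1) − s_k = -12*k**3 - 12*k**2 + 2
(s_(k+1) − s_k) − t_k = 0

valid; difference matches t_k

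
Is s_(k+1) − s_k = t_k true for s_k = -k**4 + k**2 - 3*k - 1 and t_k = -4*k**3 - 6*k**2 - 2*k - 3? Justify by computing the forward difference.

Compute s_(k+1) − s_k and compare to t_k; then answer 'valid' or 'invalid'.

Valid: the claim telescopes to t_k.

s_(k+1) = -3*k - (k + 1)**4 + (k + 1)**2 - 4
s_(k+1) − s_k = -4*k**3 - 6*k**2 - 2*k - 3
(s_(k+1) − s_k) − t_k = 0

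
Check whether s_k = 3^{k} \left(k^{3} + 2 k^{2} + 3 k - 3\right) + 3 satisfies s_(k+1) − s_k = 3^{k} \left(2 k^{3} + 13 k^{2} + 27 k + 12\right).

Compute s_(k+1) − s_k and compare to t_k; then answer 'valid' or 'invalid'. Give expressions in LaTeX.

s_(k+1) = 3*3**k*(3*k + (k + 1)**3 + 2*(k + 1)**2) + 3
s_(k+1) − s_k = 3**k*(2*k**3 + 13*k**2 + 27*k + 12)
(s_(k+1) − s_k) − t_k = 0

Valid — Δs_k = t_k.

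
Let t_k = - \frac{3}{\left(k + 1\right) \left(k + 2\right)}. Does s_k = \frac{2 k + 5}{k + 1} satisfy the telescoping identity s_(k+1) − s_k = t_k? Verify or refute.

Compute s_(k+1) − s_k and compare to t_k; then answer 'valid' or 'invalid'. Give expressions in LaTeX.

Valid — Δs_k = t_k.

s_(k+1) = (2*k + 7)/(k + 2)
s_(k+1) − s_k = -3/(k**2 + 3*k + 2)
(s_(k+1) − s_k) − t_k = 0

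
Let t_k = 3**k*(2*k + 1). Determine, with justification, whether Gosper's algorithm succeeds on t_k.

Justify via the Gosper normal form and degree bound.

t_(k+1)/t_k = 3*(2*k + 3)/(2*k + 1).
Take A(k)=3, B(k)=1, C(k)=k + 1/2.
f must satisfy (3)·f(k+1) − (1)·f(k) = k + 1/2.
deg f ≤ 1 (via 0,0,1).
Match coefficients ⇒ f(k) = (k - 1)/2.
Get s_k = R·t_k = 3**k*(k - 1) with R(k) = B(k−1)f(k)/C(k) = (k - 1)/(2*k + 1).
Verify: 3**k*(2*k + 1) matches t_k.

Yes. s_k = 3**k*(k - 1).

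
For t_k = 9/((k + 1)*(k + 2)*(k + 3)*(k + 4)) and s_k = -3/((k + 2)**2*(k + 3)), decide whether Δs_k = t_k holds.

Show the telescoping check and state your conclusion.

Invalid: residual 6*(-2*k - 5)/(k**6 + 15*k**5 + 91*k**4 + 285*k**3 + 484*k**2 + 420*k + 144) ≠ 0.

s_(k+1) = -3/((k + 3)**2*(k + 4))
s_(k+1) − s_k = 3*(3*k + 8)/(k**5 + 14*k**4 + 77*k**3 + 208*k**2 + 276*k + 144)
(s_(k+1) − s_k) − t_k = 6*(-2*k - 5)/(k**6 + 15*k**5 + 91*k**4 + 285*k**3 + 484*k**2 + 420*k + 144)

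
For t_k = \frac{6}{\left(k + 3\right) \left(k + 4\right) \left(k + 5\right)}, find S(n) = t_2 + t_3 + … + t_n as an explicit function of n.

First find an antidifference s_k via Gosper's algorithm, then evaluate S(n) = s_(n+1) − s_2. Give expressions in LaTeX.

r(k) = (k + 3)/(k + 6) after simplifying.
Factor: A=k + 3; B=k + 6; C=1.
Need (k + 3)·f(k+1) − (k + 5)·f(k) = 1.
Bound: deg f ≤ 2.
Solving with deg f ≤ 2: f(k) = k*(k + 7)/24.
Get s_k = R·t_k = k*(k + 7)/(4*(k + 3)*(k + 4)) with R(k) = B(k−1)f(k)/C(k) = k*(k + 5)*(k + 7)/24.
Δs = 6/(k**3 + 12*k**2 + 47*k + 60), as required.
s_(n+1) = (n**2 + 9*n + 8)/(4*(n**2 + 9*n + 20)) and s_(2) = 3/20, so S(n) = (n**2 + 9*n - 10)/(10*(n**2 + 9*n + 20)).

S(n) = \frac{n^{2} + 9 n - 10}{10 \left(n^{2} + 9 n + 20\right)}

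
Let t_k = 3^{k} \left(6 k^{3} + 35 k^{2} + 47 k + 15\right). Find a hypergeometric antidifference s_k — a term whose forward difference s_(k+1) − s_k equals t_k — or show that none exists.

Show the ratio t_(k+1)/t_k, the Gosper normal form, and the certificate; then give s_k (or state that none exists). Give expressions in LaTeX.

Step 1: r(k) = 3*(6*k**3 + 53*k**2 + 135*k + 103)/(6*k**3 + 35*k**2 + 47*k + 15).
Take A(k)=3, B(k)=1, C(k)=k**3 + 35*k**2/6 + 47*k/6 + 5/2.
Set up (3)·f(k+1) − (1)·f(k) − (k**3 + 35*k**2/6 + 47*k/6 + 5/2) = 0.
Degrees (0,0,3) ⇒ d ≤ 3.
Coefficient equations give f(k) = k*(3*k**2 + 4*k - 2)/6.
Then R = B(k−1)f/C = k*(3*k**2 + 4*k - 2)/(6*k**3 + 35*k**2 + 47*k + 15), so s_k = R(k)·t_k = 3**k*k*(3*k**2 + 4*k - 2).
Check: Δs_k = 3**k*(6*k**3 + 35*k**2 + 47*k + 15). ✓

s_k = 3^{k} k \left(3 k^{2} + 4 k - 2\right)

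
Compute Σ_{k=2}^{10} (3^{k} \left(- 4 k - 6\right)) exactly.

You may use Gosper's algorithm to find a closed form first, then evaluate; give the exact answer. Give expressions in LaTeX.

Step 1: r(k) = 3*(2*k + 5)/(2*k + 3).
Gosper form: A/B · C(k+1)/C(k) with A=3, B=1, C=k + 3/2.
Need (3)·f(k+1) − (1)·f(k) = k + 3/2.
Degrees (0,0,1) ⇒ d ≤ 1.
Solving with deg f ≤ 1: f(k) = k/2.
Get s_k = R·t_k = -2*3**k*k with R(k) = B(k−1)f(k)/C(k) = k/(2*k + 3).
Δs = 3**k*(-4*k - 6), as required.
Telescoping: Σ = s_(11) − s_(2) = -3897234 − (-36) = -3897198.

Σ = -3897198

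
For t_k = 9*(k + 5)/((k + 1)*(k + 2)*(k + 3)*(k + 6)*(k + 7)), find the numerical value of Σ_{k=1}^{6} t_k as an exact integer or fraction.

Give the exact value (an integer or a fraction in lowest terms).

Σ = 149/2184

Ratio r(k) = (k + 1)*(k + 6)**2/((k + 4)*(k + 5)*(k + 8)).
A = k + 1, B = k + 8, C = k**3 + 14*k**2 + 65*k + 100.
Solve (k + 1)·f(k+1) − (k + 7)·f(k) = k**3 + 14*k**2 + 65*k + 100.
d = 6 from the (1,1,3) case.
Coefficient equations give f(k) = k*(k + 3)*(k + 4)**2*(k + 5)**2/36.
R(k) = B(k−1)·f(k)/C(k) = k*(k + 3)*(k + 4)*(k + 7)/36; s_k = R·t_k = k*(k**2 + 9*k + 20)/(4*(k**3 + 9*k**2 + 20*k + 12)).
Check: Δs_k = 9*(k + 5)/(k**5 + 19*k**4 + 131*k**3 + 401*k**2 + 540*k + 252). ✓
Telescoping: Σ = s_(7) − s_(1) = 77/312 − (5/28) = 149/2184.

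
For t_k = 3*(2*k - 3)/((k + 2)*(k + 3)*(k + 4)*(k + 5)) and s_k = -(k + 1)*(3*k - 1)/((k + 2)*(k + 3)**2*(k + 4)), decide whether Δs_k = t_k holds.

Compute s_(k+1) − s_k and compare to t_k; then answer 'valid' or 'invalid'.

Invalid: residual 2*(-9*k**2 - 23*k + 32)/(k**6 + 21*k**5 + 181*k**4 + 819*k**3 + 2050*k**2 + 2688*k + 1440) ≠ 0.

s_(k+1) = -(k + 2)*(3*k + 2)/((k + 3)*(k + 4)**2*(k + 5))
s_(k+1) − s_k = (6*k**3 + 15*k**2 - 37*k - 44)/(k**6 + 21*k**5 + 181*k**4 + 819*k**3 + 2050*k**2 + 2688*k + 1440)
(s_(k+1) − s_k) − t_k = 2*(-9*k**2 - 23*k + 32)/(k**6 + 21*k**5 + 181*k**4 + 819*k**3 + 2050*k**2 + 2688*k + 1440)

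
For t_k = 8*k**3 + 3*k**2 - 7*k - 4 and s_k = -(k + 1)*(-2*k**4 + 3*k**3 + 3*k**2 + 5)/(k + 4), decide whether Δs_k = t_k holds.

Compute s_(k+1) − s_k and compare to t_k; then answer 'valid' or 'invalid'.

s_(k+1) = (2*k**5 + 9*k**4 + 10*k**3 - 7*k**2 - 23*k - 18)/(k + 5)
s_(k+1) − s_k = (8*k**5 + 57*k**4 + 66*k**3 - 31*k**2 - 80*k - 47)/(k**2 + 9*k + 20)
(s_(k+1) − s_k) − t_k = 3*(-6*k**4 - 38*k**3 - 8*k**2 + 32*k + 11)/(k**2 + 9*k + 20)

Invalid: residual 3*(-6*k**4 - 38*k**3 - 8*k**2 + 32*k + 11)/(k**2 + 9*k + 20) ≠ 0.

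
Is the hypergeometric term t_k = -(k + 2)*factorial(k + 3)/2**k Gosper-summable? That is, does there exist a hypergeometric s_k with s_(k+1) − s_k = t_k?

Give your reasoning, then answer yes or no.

Yes. s_k = -2**(1 - k)*factorial(k + 3).

Compute t_(k+1)/t_k: get (k + 3)*(k + 4)/(2*(k + 2)).
Factor: A=k/2 + 2; B=1; C=k + 2.
Key eq: (k/2 + 2)·f(k+1) = (1)·f(k) + (k + 2).
deg f ≤ 0 (via 1,0,1).
Solving with deg f ≤ 0: f(k) = 2.
Get s_k = R·t_k = -2**(1 - k)*factorial(k + 3) with R(k) = B(k−1)f(k)/C(k) = 2/(k + 2).
Check: Δs_k = -(k + 2)*factorial(k + 3)/2**k. ✓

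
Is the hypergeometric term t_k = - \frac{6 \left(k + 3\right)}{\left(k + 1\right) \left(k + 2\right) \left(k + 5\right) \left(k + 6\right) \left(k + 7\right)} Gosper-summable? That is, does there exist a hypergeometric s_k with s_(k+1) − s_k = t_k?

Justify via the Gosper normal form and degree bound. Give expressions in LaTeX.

Yes. s_k = \frac{k \left(- k^{2} - 12 k - 41\right)}{15 \left(k^{3} + 12 k^{2} + 41 k + 30\right)}.

Step 1: r(k) = (k + 1)*(k + 4)*(k + 5)/((k + 3)**2*(k + 8)).
Factor: A=k + 1; B=k + 8; C=k**3 + 10*k**2 + 33*k + 36.
Key eq: (k + 1)·f(k+1) = (k + 7)·f(k) + (k**3 + 10*k**2 + 33*k + 36).
d = 6 from the (1,1,3) case.
Solve for f: f(k) = k*(k + 2)*(k + 3)*(k + 4)*(k**2 + 12*k + 41)/90 (degree 6 ≤ 6).
Get s_k = R·t_k = k*(-k**2 - 12*k - 41)/(15*(k**3 + 12*k**2 + 41*k + 30)) with R(k) = B(k−1)f(k)/C(k) = k*(k + 2)*(k + 7)*(k**2 + 12*k + 41)/(90*(k + 3)).
Δs = 6*(-k - 3)/(k**5 + 21*k**4 + 163*k**3 + 567*k**2 + 844*k + 420), as required.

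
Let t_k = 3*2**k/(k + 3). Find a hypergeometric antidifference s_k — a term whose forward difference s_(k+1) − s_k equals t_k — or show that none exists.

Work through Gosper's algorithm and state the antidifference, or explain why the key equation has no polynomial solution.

none (Gosper's algorithm certifies no s_k)

Ratio r(k) = 2*(k + 3)/(k + 4).
A = 2*k + 6, B = k + 4, C = 1.
f must satisfy (2*k + 6)·f(k+1) − (k + 3)·f(k) = 1.
From deg A=1, deg B=1, deg C=0: d=-1.
deg f ≤ -1 is impossible — no certificate.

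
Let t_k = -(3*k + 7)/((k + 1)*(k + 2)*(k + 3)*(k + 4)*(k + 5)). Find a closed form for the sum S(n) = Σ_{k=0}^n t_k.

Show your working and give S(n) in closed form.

t_(k+1)/t_k = (k + 1)*(3*k + 10)/((k + 6)*(3*k + 7)).
Normal form (A,B,C) = (k + 1, k + 6, k + 7/3).
Solve (k + 1)·f(k+1) − (k + 5)·f(k) = k + 7/3.
From deg A=1, deg B=1, deg C=1: d=4.
Coefficient equations give f(k) = k*(k + 2)*(k**2 + 8*k + 19)/36.
Get s_k = R·t_k = k*(-k**2 - 8*k - 19)/(12*(k**3 + 8*k**2 + 19*k + 12)) with R(k) = B(k−1)f(k)/C(k) = k*(k + 2)*(k + 5)*(k**2 + 8*k + 19)/(12*(3*k + 7)).
Check: Δs_k = (-3*k - 7)/(k**5 + 15*k**4 + 85*k**3 + 225*k**2 + 274*k + 120). ✓
Evaluate: s_(n+1) = (-n**3 - 11*n**2 - 38*n - 28)/(12*(n**3 + 11*n**2 + 38*n + 40)); subtract s_(0) = 0 ⇒ S(n) = (-n**3 - 11*n**2 - 38*n - 28)/(12*(n**3 + 11*n**2 + 38*n + 40)).

S(n) = (-n**3 - 11*n**2 - 38*n - 28)/(12*(n**3 + 11*n**2 + 38*n + 40))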